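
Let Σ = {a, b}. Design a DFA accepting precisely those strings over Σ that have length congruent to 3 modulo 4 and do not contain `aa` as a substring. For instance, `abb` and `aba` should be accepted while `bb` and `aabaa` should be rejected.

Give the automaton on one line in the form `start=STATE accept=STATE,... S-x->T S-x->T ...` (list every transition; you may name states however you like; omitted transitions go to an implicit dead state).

start=q0 accept=q7,q8 q0-a->q1 q0-b->q2 q1-a->q3 q1-b->q4 q2-a->q5 q2-b->q4 q3-a->q6 q3-b->q6 q4-a->q7 q4-b->q8 q5-a->q6 q5-b->q8 q6-a->q9 q6-b->q9 q7-a->q9 q7-b->q0 q8-a->q10 q8-b->q0 q9-a->q11 q9-b->q11 q10-a->q11 q10-b->q2 q11-a->q3 q11-b->q3

Build one automaton per condition and run them in lockstep. The first has 4 states tracking the input length modulo 4; the second has 3 states tracking partial matches of the forbidden pattern `aa`. A product state is a pair (one from each), accepting exactly when both do.
12 states suffice.
          a    b  
>  q0     q1   q2 
   q1     q3   q4 
   q2     q5   q4 
   q3     q6   q6 
   q4     q7   q8 
   q5     q6   q8 
   q6     q9   q9 
 * q7     q9   q0 
 * q8    q10   q0 
   q9    q11  q11 
   q10   q11   q2 
   q11    q3   q3 
(> = start, * = accepting)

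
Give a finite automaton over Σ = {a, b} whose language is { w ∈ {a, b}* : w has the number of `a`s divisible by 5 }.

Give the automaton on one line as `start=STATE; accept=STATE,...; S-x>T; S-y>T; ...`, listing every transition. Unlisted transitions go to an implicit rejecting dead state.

Keep the running count of `a`s modulo 5: each `a` advances along the cycle s0 → s1 → s2 → s3 → s4 → s0 while other symbols loop. Accept at s0.
        a   b  
>* s0   s1  s0 
   s1   s2  s1 
   s2   s3  s2 
   s3   s4  s3 
   s4   s0  s4 
(> = start, * = accepting)

start=s0; accept=s0; s0-a>s1; s0-b>s0; s1-a>s2; s1-b>s1; s2-a>s3; s2-b>s2; s3-a>s4; s3-b>s3; s4-a>s0; s4-b>s4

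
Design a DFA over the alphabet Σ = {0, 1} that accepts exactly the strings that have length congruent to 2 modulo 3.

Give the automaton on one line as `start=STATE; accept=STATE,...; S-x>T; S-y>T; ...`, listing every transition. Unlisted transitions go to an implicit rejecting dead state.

start=S0; accept=S2; S0-0>S1; S0-1>S1; S1-0>S2; S1-1>S2; S2-0>S0; S2-1>S0

Only the length mod 3 matters, so use a 3-cycle: from any state, every input symbol moves to the next state, wrapping S2 back to S0. Mark S2 accepting.
        0   1  
>  S0   S1  S1 
   S1   S2  S2 
 * S2   S0  S0 
(> = start, * = accepting)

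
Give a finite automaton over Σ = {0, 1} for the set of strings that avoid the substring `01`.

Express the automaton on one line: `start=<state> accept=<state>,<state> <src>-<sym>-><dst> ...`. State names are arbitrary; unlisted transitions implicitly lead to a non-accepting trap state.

This is the complement of 'contains `01`'. Use the same substring-matching states — S0 through S2 holding how much of `01` has just been matched — but flip the accepting set: everything except the trap S2 accepts.
With 3 states:
        0   1  
>* S0   S1  S0 
 * S1   S1  S2 
   S2   S2  S2 
(> = start, * = accepting)

start=S0 accept=S0,S1 S0-0->S1 S0-1->S0 S1-0->S1 S1-1->S2 S2-0->S2 S2-1->S2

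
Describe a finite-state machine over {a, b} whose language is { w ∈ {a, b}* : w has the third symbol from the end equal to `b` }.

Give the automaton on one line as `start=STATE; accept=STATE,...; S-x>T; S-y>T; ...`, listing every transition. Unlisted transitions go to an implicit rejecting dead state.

start=S0; accept=S11,S12,S13,S14; S0-a>S1; S0-b>S2; S1-a>S3; S1-b>S4; S2-a>S5; S2-b>S6; S3-a>S7; S3-b>S8; S4-a>S9; S4-b>S10; S5-a>S11; S5-b>S12; S6-a>S13; S6-b>S14; S7-a>S7; S7-b>S8; S8-a>S9; S8-b>S10; S9-a>S11; S9-b>S12; S10-a>S13; S10-b>S14; S11-a>S7; S11-b>S8; S12-a>S9; S12-b>S10; S13-a>S11; S13-b>S12; S14-a>S13; S14-b>S14

Because acceptance depends on a position counted from the end, the machine has to buffer the most recent 3 symbols. Make each state the string of the last up-to-3 symbols read; on input `x` shift the window left and append `x`. Accept when the buffered window has length 3 and begins with `b`.
15 states suffice.
          a    b  
>  S0     S1   S2 
   S1     S3   S4 
   S2     S5   S6 
   S3     S7   S8 
   S4     S9  S10 
   S5    S11  S12 
   S6    S13  S14 
   S7     S7   S8 
   S8     S9  S10 
   S9    S11  S12 
   S10   S13  S14 
 * S11    S7   S8 
 * S12    S9  S10 
 * S13   S11  S12 
 * S14   S13  S14 
(> = start, * = accepting)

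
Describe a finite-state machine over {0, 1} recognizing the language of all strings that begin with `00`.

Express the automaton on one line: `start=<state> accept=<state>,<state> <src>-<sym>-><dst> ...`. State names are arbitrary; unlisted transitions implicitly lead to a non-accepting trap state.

Check the first 2 symbols one by one: q0 through q1 record how many have matched `00` so far; any wrong symbol goes to the dead state q3. After all 2 match we enter the accepting sink q2.
4 states suffice.
        0   1  
>  q0   q1  q3 
   q1   q2  q3 
 * q2   q2  q2 
   q3   q3  q3 
(> = start, * = accepting)

start=q0 accept=q2 q0-0->q1 q0-1->q3 q1-0->q2 q1-1->q3 q2-0->q2 q2-1->q2 q3-0->q3 q3-1->q3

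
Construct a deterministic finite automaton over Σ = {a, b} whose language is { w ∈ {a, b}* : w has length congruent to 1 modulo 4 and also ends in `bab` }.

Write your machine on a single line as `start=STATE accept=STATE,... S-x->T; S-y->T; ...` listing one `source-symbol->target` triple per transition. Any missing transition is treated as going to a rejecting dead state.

start=s0; accept=s6; s0-a->s1; s0-b->s1; s1-a->s2; s1-b->s2; s2-a->s3; s2-b->s4; s3-a->s0; s3-b->s0; s4-a->s5; s4-b->s0; s5-a->s1; s5-b->s6; s6-a->s2; s6-b->s2

Run two small machines in parallel and take their product. The first has 4 states tracking the input length modulo 4; the second has 4 states tracking how much of the suffix `bab` has currently been matched. A product state is a pair (one from each), accepting exactly when both do. Equivalent product states are then merged.
With 7 states:
        a   b  
>  s0   s1  s1 
   s1   s2  s2 
   s2   s3  s4 
   s3   s0  s0 
   s4   s5  s0 
   s5   s1  s6 
 * s6   s2  s2 
(> = start, * = accepting)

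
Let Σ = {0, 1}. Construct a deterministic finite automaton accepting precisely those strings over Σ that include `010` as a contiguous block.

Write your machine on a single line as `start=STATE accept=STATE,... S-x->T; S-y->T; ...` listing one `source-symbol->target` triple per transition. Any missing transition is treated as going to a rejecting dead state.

Track how much of `010` has been matched so far: state q0 is no progress, q3 is the absorbing accept state reached once `010` has occurred. Intermediate states record partial matches; on a mismatch, fall back to the longest reusable overlap.
        0   1  
>  q0   q1  q0 
   q1   q1  q2 
   q2   q3  q0 
 * q3   q3  q3 
(> = start, * = accepting)

start=q0; accept=q3; q0-0->q1; q0-1->q0; q1-0->q1; q1-1->q2; q2-0->q3; q2-1->q0; q3-0->q3; q3-1->q3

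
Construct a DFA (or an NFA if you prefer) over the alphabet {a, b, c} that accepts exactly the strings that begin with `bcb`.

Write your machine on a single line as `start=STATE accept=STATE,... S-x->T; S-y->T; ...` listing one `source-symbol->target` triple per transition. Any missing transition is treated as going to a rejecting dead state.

Check the first 3 symbols one by one: s0 through s2 record how many have matched `bcb` so far; any wrong symbol goes to the dead state s4. After all 3 match we enter the accepting sink s3.
        a   b   c  
>  s0   s4  s1  s4 
   s1   s4  s4  s2 
   s2   s4  s3  s4 
 * s3   s3  s3  s3 
   s4   s4  s4  s4 
(> = start, * = accepting)

start=s0; accept=s3; s0-a->s4; s0-b->s1; s0-c->s4; s1-a->s4; s1-b->s4; s1-c->s2; s2-a->s4; s2-b->s3; s2-c->s4; s3-a->s3; s3-b->s3; s3-c->s3; s4-a->s4; s4-b->s4; s4-c->s4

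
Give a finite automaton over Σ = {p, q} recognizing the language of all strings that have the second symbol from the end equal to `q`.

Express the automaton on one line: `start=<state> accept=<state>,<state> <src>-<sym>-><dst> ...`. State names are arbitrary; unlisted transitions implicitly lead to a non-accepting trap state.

Because acceptance depends on a position counted from the end, the machine has to buffer the most recent 2 symbols. Make each state the string of the last up-to-2 symbols read; on input `x` shift the window left and append `x`. Accept when the buffered window has length 2 and begins with `q`.
A 7-state machine:
        p   q  
>  S0   S1  S2 
   S1   S3  S4 
   S2   S5  S6 
   S3   S3  S4 
   S4   S5  S6 
 * S5   S3  S4 
 * S6   S5  S6 
(> = start, * = accepting)

start=S0 accept=S5,S6 S0-p->S1 S0-q->S2 S1-p->S3 S1-q->S4 S2-p->S5 S2-q->S6 S3-p->S3 S3-q->S4 S4-p->S5 S4-q->S6 S5-p->S3 S5-q->S4 S6-p->S5 S6-q->S6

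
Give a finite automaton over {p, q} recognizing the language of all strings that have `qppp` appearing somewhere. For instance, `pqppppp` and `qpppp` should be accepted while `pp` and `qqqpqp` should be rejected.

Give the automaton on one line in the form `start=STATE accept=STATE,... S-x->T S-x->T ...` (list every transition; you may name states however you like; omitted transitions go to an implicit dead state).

States s0..s3 record the length of the longest prefix of `qppp` that matches the current input suffix. Reaching s4 means `qppp` has been seen, and we stay there forever. Accept from s4.
5 states suffice.
        p   q  
>  s0   s0  s1 
   s1   s2  s1 
   s2   s3  s1 
   s3   s4  s1 
 * s4   s4  s4 
(> = start, * = accepting)

start=s0 accept=s4 s0-p->s0 s0-q->s1 s1-p->s2 s1-q->s1 s2-p->s3 s2-q->s1 s3-p->s4 s3-q->s1 s4-p->s4 s4-q->s4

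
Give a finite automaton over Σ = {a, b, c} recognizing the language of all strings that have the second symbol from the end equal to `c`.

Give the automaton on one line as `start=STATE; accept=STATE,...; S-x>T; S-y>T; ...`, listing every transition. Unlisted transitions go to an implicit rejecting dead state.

start=q0; accept=q10,q11,q12; q0-a>q1; q0-b>q2; q0-c>q3; q1-a>q4; q1-b>q5; q1-c>q6; q2-a>q7; q2-b>q8; q2-c>q9; q3-a>q10; q3-b>q11; q3-c>q12; q4-a>q4; q4-b>q5; q4-c>q6; q5-a>q7; q5-b>q8; q5-c>q9; q6-a>q10; q6-b>q11; q6-c>q12; q7-a>q4; q7-b>q5; q7-c>q6; q8-a>q7; q8-b>q8; q8-c>q9; q9-a>q10; q9-b>q11; q9-c>q12; q10-a>q4; q10-b>q5; q10-c>q6; q11-a>q7; q11-b>q8; q11-c>q9; q12-a>q10; q12-b>q11; q12-c>q12

A DFA must remember the last 2 symbols (since which symbol is second-to-last isn't known until the input ends). Use one state per possible window of the last ≤2 symbols; accept from those whose window starts with `c`.
          a    b    c  
>  q0     q1   q2   q3 
   q1     q4   q5   q6 
   q2     q7   q8   q9 
   q3    q10  q11  q12 
   q4     q4   q5   q6 
   q5     q7   q8   q9 
   q6    q10  q11  q12 
   q7     q4   q5   q6 
   q8     q7   q8   q9 
   q9    q10  q11  q12 
 * q10    q4   q5   q6 
 * q11    q7   q8   q9 
 * q12   q10  q11  q12 
(> = start, * = accepting)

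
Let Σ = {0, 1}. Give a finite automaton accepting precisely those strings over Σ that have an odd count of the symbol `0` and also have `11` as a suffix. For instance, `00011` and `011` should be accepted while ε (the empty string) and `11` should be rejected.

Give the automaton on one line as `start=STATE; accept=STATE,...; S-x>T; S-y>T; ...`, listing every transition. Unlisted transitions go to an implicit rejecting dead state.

Handle the two conditions separately and then intersect. The first has 2 states tracking the count of `0`s modulo 2; the second has 3 states tracking how much of the suffix `11` has currently been matched. A product state is a pair (one from each), accepting exactly when both do.
6 states suffice.
        0   1  
>  q0   q1  q2 
   q1   q0  q3 
   q2   q1  q4 
   q3   q0  q5 
   q4   q1  q4 
 * q5   q0  q5 
(> = start, * = accepting)

start=q0; accept=q5; q0-0>q1; q0-1>q2; q1-0>q0; q1-1>q3; q2-0>q1; q2-1>q4; q3-0>q0; q3-1>q5; q4-0>q1; q4-1>q4; q5-0>q0; q5-1>q5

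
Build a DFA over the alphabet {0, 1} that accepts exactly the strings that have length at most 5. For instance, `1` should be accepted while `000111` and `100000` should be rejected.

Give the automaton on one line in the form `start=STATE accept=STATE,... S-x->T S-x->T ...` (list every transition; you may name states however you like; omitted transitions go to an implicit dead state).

start=A accept=A,B,C,D,E,F A-0->B A-1->B B-0->C B-1->C C-0->D C-1->D D-0->E D-1->E E-0->F E-1->F F-0->G F-1->G G-0->G G-1->G

We only need to distinguish lengths 0, 1, …, 5, and '>5'. Chain A → B → C → D → E → F → G on every symbol, with G looping. Accepting states: {A, B, C, D, E, F}.
A 7-state machine:
       0  1 
>* A   B  B 
 * B   C  C 
 * C   D  D 
 * D   E  E 
 * E   F  F 
 * F   G  G 
   G   G  G 
(> = start, * = accepting)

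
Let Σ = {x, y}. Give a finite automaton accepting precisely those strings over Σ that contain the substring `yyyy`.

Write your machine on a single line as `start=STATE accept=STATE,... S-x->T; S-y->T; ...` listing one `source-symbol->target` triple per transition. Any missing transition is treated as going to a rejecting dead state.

start=A; accept=E; A-x->A; A-y->B; B-x->A; B-y->C; C-x->A; C-y->D; D-x->A; D-y->E; E-x->E; E-y->E

Track how much of `yyyy` has been matched so far: state A is no progress, E is the absorbing accept state reached once `yyyy` has occurred. Intermediate states record partial matches; on a mismatch, fall back to the longest reusable overlap.
A 5-state machine:
       x  y 
>  A   A  B 
   B   A  C 
   C   A  D 
   D   A  E 
 * E   E  E 
(> = start, * = accepting)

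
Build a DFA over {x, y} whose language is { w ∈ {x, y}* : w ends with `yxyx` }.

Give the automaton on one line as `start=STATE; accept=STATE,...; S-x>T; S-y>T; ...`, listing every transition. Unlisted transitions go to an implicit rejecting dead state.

start=A; accept=E; A-x>A; A-y>B; B-x>C; B-y>B; C-x>A; C-y>D; D-x>E; D-y>B; E-x>A; E-y>D

Let each state record the length of the longest suffix of the input read so far that is also a prefix of `yxyx`. B means the last symbol is `y`; C means the last 2 symbols are `yx`; D means the last 3 symbols are `yxy`; E means the last 4 symbols are `yxyx`. Accept only at E, where the string currently ends in `yxyx`.
With 5 states:
       x  y 
>  A   A  B 
   B   C  B 
   C   A  D 
   D   E  B 
 * E   A  D 
(> = start, * = accepting)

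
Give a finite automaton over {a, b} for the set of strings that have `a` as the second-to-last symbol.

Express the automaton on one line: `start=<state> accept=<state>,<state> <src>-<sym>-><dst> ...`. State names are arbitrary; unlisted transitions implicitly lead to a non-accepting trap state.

start=q0 accept=q3,q4 q0-a->q1 q0-b->q2 q1-a->q3 q1-b->q4 q2-a->q5 q2-b->q6 q3-a->q3 q3-b->q4 q4-a->q5 q4-b->q6 q5-a->q3 q5-b->q4 q6-a->q5 q6-b->q6

A DFA must remember the last 2 symbols (since which symbol is second-to-last isn't known until the input ends). Use one state per possible window of the last ≤2 symbols; accept from those whose window starts with `a`.
7 states suffice.
        a   b  
>  q0   q1  q2 
   q1   q3  q4 
   q2   q5  q6 
 * q3   q3  q4 
 * q4   q5  q6 
   q5   q3  q4 
   q6   q5  q6 
(> = start, * = accepting)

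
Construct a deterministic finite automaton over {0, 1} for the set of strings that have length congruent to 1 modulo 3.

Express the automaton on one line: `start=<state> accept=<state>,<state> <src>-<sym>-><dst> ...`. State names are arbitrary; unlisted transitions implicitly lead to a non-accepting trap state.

Count input length modulo 3: every symbol advances one step around the cycle q0 → q1 → q2 → q0. Accept at q1.
        0   1  
>  q0   q1  q1 
 * q1   q2  q2 
   q2   q0  q0 
(> = start, * = accepting)

start=q0 accept=q1 q0-0->q1 q0-1->q1 q1-0->q2 q1-1->q2 q2-0->q0 q2-1->q0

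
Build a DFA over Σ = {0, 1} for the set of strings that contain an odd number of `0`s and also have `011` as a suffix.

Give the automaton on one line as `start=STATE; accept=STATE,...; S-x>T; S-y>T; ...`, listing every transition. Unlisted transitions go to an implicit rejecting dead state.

Build one automaton per condition and run them in lockstep. The first has 2 states tracking the count of `0`s modulo 2; the second has 4 states tracking how much of the suffix `011` has currently been matched. A product state is a pair (one from each), accepting exactly when both do. After merging equivalent states the machine shrinks.
A 5-state machine:
        0   1  
>  q0   q1  q0 
   q1   q0  q2 
   q2   q0  q3 
 * q3   q0  q4 
   q4   q0  q4 
(> = start, * = accepting)

start=q0; accept=q3; q0-0>q1; q0-1>q0; q1-0>q0; q1-1>q2; q2-0>q0; q2-1>q3; q3-0>q0; q3-1>q4; q4-0>q0; q4-1>q4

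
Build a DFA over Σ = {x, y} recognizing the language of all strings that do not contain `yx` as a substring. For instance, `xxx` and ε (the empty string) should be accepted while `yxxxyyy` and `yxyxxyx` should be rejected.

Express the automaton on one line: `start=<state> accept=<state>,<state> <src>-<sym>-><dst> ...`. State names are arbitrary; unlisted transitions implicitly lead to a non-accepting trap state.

This is the complement of 'contains `yx`'. Use the same substring-matching states — S0 through S2 holding how much of `yx` has just been matched — but flip the accepting set: everything except the trap S2 accepts.
With 3 states:
        x   y  
>* S0   S0  S1 
 * S1   S2  S1 
   S2   S2  S2 
(> = start, * = accepting)

start=S0 accept=S0,S1 S0-x->S0 S0-y->S1 S1-x->S2 S1-y->S1 S2-x->S2 S2-y->S2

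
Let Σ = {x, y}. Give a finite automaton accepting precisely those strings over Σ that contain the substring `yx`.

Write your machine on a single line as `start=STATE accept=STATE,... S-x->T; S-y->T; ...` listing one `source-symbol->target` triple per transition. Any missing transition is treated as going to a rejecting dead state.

States S0..S1 record the length of the longest prefix of `yx` that matches the current input suffix. Reaching S2 means `yx` has been seen, and we stay there forever. Accept from S2.
A 3-state machine:
        x   y  
>  S0   S0  S1 
   S1   S2  S1 
 * S2   S2  S2 
(> = start, * = accepting)

start=S0; accept=S2; S0-x->S0; S0-y->S1; S1-x->S2; S1-y->S1; S2-x->S2; S2-y->S2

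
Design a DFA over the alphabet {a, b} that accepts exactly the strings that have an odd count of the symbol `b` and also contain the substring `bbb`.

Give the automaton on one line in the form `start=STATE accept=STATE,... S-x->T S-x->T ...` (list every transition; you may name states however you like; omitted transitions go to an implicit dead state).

start=S0 accept=S5 S0-a->S0 S0-b->S1 S1-a->S2 S1-b->S3 S2-a->S2 S2-b->S4 S3-a->S0 S3-b->S5 S4-a->S0 S4-b->S6 S5-a->S5 S5-b->S7 S6-a->S2 S6-b->S7 S7-a->S7 S7-b->S5

Build one automaton per condition and run them in lockstep. The first has 2 states tracking the count of `b`s modulo 2; the second has 4 states tracking whether and how much of `bbb` has been seen. A product state is a pair (one from each), accepting exactly when both do.
With 8 states:
        a   b  
>  S0   S0  S1 
   S1   S2  S3 
   S2   S2  S4 
   S3   S0  S5 
   S4   S0  S6 
 * S5   S5  S7 
   S6   S2  S7 
   S7   S7  S5 
(> = start, * = accepting)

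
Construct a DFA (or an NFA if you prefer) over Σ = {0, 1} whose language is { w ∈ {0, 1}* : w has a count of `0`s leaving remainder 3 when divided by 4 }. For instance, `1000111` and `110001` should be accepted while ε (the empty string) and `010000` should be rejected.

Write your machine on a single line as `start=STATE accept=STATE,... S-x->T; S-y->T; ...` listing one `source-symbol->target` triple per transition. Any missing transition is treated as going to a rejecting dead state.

Keep the running count of `0`s modulo 4: each `0` advances along the cycle s0 → s1 → s2 → s3 → s0 while other symbols loop. Accept at s3.
        0   1  
>  s0   s1  s0 
   s1   s2  s1 
   s2   s3  s2 
 * s3   s0  s3 
(> = start, * = accepting)

start=s0; accept=s3; s0-0->s1; s0-1->s0; s1-0->s2; s1-1->s1; s2-0->s3; s2-1->s2; s3-0->s0; s3-1->s3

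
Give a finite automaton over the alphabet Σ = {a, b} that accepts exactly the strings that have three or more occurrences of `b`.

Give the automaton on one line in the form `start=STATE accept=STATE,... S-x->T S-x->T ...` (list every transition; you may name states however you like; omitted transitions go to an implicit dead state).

start=q0 accept=q3,q4 q0-a->q0 q0-b->q1 q1-a->q1 q1-b->q2 q2-a->q2 q2-b->q3 q3-a->q3 q3-b->q4 q4-a->q4 q4-b->q4

Count `b`s, saturating at 4: states q0 through q3 mean 0 through 3 `b`s seen; q4 means more than 3. Each `b` increments (capped at q4); other symbols loop. Accept from {q3, q4}.
        a   b  
>  q0   q0  q1 
   q1   q1  q2 
   q2   q2  q3 
 * q3   q3  q4 
 * q4   q4  q4 
(> = start, * = accepting)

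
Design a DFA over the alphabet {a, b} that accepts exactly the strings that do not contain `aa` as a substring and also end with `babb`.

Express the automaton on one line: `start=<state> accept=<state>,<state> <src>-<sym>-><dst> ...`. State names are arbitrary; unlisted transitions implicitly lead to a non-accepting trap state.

Run two small machines in parallel and take their product. The first has 3 states tracking partial matches of the forbidden pattern `aa`; the second has 5 states tracking how much of the suffix `babb` has currently been matched. A product state is a pair (one from each), accepting exactly when both do. Equivalent product states are then merged.
        a   b  
>  q0   q1  q2 
   q1   q3  q2 
   q2   q4  q2 
   q3   q3  q3 
   q4   q3  q5 
   q5   q4  q6 
 * q6   q4  q2 
(> = start, * = accepting)

start=q0 accept=q6 q0-a->q1 q0-b->q2 q1-a->q3 q1-b->q2 q2-a->q4 q2-b->q2 q3-a->q3 q3-b->q3 q4-a->q3 q4-b->q5 q5-a->q4 q5-b->q6 q6-a->q4 q6-b->q2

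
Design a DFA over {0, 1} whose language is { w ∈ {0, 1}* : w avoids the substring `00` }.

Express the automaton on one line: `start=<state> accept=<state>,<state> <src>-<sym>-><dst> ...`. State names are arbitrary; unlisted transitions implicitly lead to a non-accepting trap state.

Track partial matches of the forbidden pattern `00`. State s2 is a dead state reached once `00` has occurred; every other state accepts. s0 means no part of `00` is currently matched.
3 states suffice.
        0   1  
>* s0   s1  s0 
 * s1   s2  s0 
   s2   s2  s2 
(> = start, * = accepting)

start=s0 accept=s0,s1 s0-0->s1 s0-1->s0 s1-0->s2 s1-1->s0 s2-0->s2 s2-1->s2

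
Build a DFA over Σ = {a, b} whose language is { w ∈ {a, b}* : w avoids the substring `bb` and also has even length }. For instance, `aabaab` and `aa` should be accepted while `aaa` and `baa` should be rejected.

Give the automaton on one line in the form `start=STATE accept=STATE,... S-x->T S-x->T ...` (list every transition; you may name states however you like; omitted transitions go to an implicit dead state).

Handle the two conditions separately and then intersect. One (3 states) tracks partial matches of the forbidden pattern `bb`; the other (2 states) tracks the input length modulo 2. Each combined state is a pair, one component from each; accept when both components accept.
        a   b  
>* q0   q1  q2 
   q1   q0  q3 
   q2   q0  q4 
 * q3   q1  q5 
   q4   q5  q5 
   q5   q4  q4 
(> = start, * = accepting)

start=q0 accept=q0,q3 q0-a->q1 q0-b->q2 q1-a->q0 q1-b->q3 q2-a->q0 q2-b->q4 q3-a->q1 q3-b->q5 q4-a->q5 q4-b->q5 q5-a->q4 q5-b->q4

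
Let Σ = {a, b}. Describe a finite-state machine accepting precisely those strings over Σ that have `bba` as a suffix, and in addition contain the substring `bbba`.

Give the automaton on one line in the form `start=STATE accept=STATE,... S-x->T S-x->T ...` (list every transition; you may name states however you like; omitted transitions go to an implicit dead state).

start=q0 accept=q5 q0-a->q0 q0-b->q1 q1-a->q0 q1-b->q2 q2-a->q3 q2-b->q4 q3-a->q0 q3-b->q1 q4-a->q5 q4-b->q4 q5-a->q6 q5-b->q7 q6-a->q6 q6-b->q7 q7-a->q6 q7-b->q8 q8-a->q5 q8-b->q8

Handle the two conditions separately and then intersect. One (4 states) tracks how much of the suffix `bba` has currently been matched; the other (5 states) tracks whether and how much of `bbba` has been seen. Each combined state is a pair, one component from each; accept when both components accept.
        a   b  
>  q0   q0  q1 
   q1   q0  q2 
   q2   q3  q4 
   q3   q0  q1 
   q4   q5  q4 
 * q5   q6  q7 
   q6   q6  q7 
   q7   q6  q8 
   q8   q5  q8 
(> = start, * = accepting)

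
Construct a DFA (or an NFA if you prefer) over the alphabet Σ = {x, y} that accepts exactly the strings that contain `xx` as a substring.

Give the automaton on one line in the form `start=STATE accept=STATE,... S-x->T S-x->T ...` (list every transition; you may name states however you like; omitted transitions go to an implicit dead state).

start=q0 accept=q2 q0-x->q1 q0-y->q0 q1-x->q2 q1-y->q0 q2-x->q2 q2-y->q2

Track how much of `xx` has been matched so far: state q0 is no progress, q2 is the absorbing accept state reached once `xx` has occurred. Intermediate states record partial matches; on a mismatch, fall back to the longest reusable overlap.
        x   y  
>  q0   q1  q0 
   q1   q2  q0 
 * q2   q2  q2 
(> = start, * = accepting)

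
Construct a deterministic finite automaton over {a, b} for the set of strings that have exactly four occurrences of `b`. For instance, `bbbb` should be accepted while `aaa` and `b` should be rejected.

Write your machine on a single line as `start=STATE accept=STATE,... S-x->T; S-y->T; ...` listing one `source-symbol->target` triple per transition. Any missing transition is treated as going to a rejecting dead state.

Only the number of `b`s matters, and only up to 5. Make a chain s0 → s1 → s2 → s3 → s4 → s5 advanced by each `b` (with s5 absorbing); every other symbol self-loops. The accepting set is {s4}.
A 6-state machine:
        a   b  
>  s0   s0  s1 
   s1   s1  s2 
   s2   s2  s3 
   s3   s3  s4 
 * s4   s4  s5 
   s5   s5  s5 
(> = start, * = accepting)

start=s0; accept=s4; s0-a->s0; s0-b->s1; s1-a->s1; s1-b->s2; s2-a->s2; s2-b->s3; s3-a->s3; s3-b->s4; s4-a->s4; s4-b->s5; s5-a->s5; s5-b->s5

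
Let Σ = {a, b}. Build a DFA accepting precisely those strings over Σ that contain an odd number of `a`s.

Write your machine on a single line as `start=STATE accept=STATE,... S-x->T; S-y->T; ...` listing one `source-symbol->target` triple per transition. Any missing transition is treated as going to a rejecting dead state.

start=q0; accept=q1; q0-a->q1; q0-b->q0; q1-a->q0; q1-b->q1

Keep the running count of `a`s modulo 2: each `a` advances along the cycle q0 → q1 → q0 while other symbols loop. Accept at q1.
With 2 states:
        a   b  
>  q0   q1  q0 
 * q1   q0  q1 
(> = start, * = accepting)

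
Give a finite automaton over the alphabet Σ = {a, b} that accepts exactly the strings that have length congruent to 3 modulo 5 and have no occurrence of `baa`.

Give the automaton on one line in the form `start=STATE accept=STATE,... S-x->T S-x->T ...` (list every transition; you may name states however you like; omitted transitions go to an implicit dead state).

start=S0 accept=S6,S7,S8 S0-a->S1 S0-b->S2 S1-a->S3 S1-b->S4 S2-a->S5 S2-b->S4 S3-a->S6 S3-b->S7 S4-a->S8 S4-b->S7 S5-a->S9 S5-b->S7 S6-a->S10 S6-b->S11 S7-a->S12 S7-b->S11 S8-a->S13 S8-b->S11 S9-a->S13 S9-b->S13 S10-a->S0 S10-b->S14 S11-a->S15 S11-b->S14 S12-a->S16 S12-b->S14 S13-a->S16 S13-b->S16 S14-a->S17 S14-b->S2 S15-a->S18 S15-b->S2 S16-a->S18 S16-b->S18 S17-a->S19 S17-b->S4 S18-a->S19 S18-b->S19 S19-a->S9 S19-b->S9

Handle the two conditions separately and then intersect. One (5 states) tracks the input length modulo 5; the other (4 states) tracks partial matches of the forbidden pattern `baa`. Each combined state is a pair, one component from each; accept when both components accept.
20 states suffice.
          a    b  
>  S0     S1   S2 
   S1     S3   S4 
   S2     S5   S4 
   S3     S6   S7 
   S4     S8   S7 
   S5     S9   S7 
 * S6    S10  S11 
 * S7    S12  S11 
 * S8    S13  S11 
   S9    S13  S13 
   S10    S0  S14 
   S11   S15  S14 
   S12   S16  S14 
   S13   S16  S16 
   S14   S17   S2 
   S15   S18   S2 
   S16   S18  S18 
   S17   S19   S4 
   S18   S19  S19 
   S19    S9   S9 
(> = start, * = accepting)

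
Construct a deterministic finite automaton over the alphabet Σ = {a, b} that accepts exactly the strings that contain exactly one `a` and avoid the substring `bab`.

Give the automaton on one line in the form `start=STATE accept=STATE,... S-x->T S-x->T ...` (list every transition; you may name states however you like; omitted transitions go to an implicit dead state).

Handle the two conditions separately and then intersect. The first has 3 states tracking the count of `a`s, saturating at 2; the second has 4 states tracking partial matches of the forbidden pattern `bab`. A product state is a pair (one from each), accepting exactly when both do. Equivalent product states are then merged.
5 states suffice.
        a   b  
>  q0   q1  q2 
 * q1   q3  q1 
   q2   q4  q2 
   q3   q3  q3 
 * q4   q3  q3 
(> = start, * = accepting)

start=q0 accept=q1,q4 q0-a->q1 q0-b->q2 q1-a->q3 q1-b->q1 q2-a->q4 q2-b->q2 q3-a->q3 q3-b->q3 q4-a->q3 q4-b->q3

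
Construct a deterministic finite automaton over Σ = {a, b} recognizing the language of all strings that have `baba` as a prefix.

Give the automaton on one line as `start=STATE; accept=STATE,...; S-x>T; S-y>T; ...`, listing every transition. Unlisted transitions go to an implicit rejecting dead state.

Walk along `baba` while the input agrees: from s0 take `b` to s1, and so on. Any deviation drops to the rejecting sink s5. Once s4 is reached the prefix is confirmed and every continuation is accepted.
A 6-state machine:
        a   b  
>  s0   s5  s1 
   s1   s2  s5 
   s2   s5  s3 
   s3   s4  s5 
 * s4   s4  s4 
   s5   s5  s5 
(> = start, * = accepting)

start=s0; accept=s4; s0-a>s5; s0-b>s1; s1-a>s2; s1-b>s5; s2-a>s5; s2-b>s3; s3-a>s4; s3-b>s5; s4-a>s4; s4-b>s4; s5-a>s5; s5-b>s5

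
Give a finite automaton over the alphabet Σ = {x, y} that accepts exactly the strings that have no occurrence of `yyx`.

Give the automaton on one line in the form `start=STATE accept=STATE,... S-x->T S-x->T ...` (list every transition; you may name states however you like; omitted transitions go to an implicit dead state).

Track partial matches of the forbidden pattern `yyx`. State s3 is a dead state reached once `yyx` has occurred; every other state accepts. s0 means no part of `yyx` is currently matched.
        x   y  
>* s0   s0  s1 
 * s1   s0  s2 
 * s2   s3  s2 
   s3   s3  s3 
(> = start, * = accepting)

start=s0 accept=s0,s1,s2 s0-x->s0 s0-y->s1 s1-x->s0 s1-y->s2 s2-x->s3 s2-y->s2 s3-x->s3 s3-y->s3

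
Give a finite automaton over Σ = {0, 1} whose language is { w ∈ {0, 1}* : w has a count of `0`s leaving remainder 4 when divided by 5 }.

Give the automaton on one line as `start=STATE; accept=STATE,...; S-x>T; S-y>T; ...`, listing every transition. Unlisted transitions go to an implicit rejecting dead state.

start=A; accept=E; A-0>B; A-1>A; B-0>C; B-1>B; C-0>D; C-1>C; D-0>E; D-1>D; E-0>A; E-1>E

Keep the running count of `0`s modulo 5: each `0` advances along the cycle A → B → C → D → E → A while other symbols loop. Accept at E.
       0  1 
>  A   B  A 
   B   C  B 
   C   D  C 
   D   E  D 
 * E   A  E 
(> = start, * = accepting)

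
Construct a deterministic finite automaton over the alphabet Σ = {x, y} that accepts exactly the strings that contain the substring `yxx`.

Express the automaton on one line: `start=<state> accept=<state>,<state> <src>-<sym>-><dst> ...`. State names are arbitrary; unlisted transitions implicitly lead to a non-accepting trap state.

start=q0 accept=q3 q0-x->q0 q0-y->q1 q1-x->q2 q1-y->q1 q2-x->q3 q2-y->q1 q3-x->q3 q3-y->q3

Track how much of `yxx` has been matched so far: state q0 is no progress, q3 is the absorbing accept state reached once `yxx` has occurred. Intermediate states record partial matches; on a mismatch, fall back to the longest reusable overlap.
        x   y  
>  q0   q0  q1 
   q1   q2  q1 
   q2   q3  q1 
 * q3   q3  q3 
(> = start, * = accepting)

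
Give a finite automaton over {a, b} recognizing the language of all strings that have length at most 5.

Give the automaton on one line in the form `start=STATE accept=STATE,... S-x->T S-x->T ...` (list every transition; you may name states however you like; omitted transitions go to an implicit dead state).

We only need to distinguish lengths 0, 1, …, 5, and '>5'. Chain S0 → S1 → S2 → S3 → S4 → S5 → S6 on every symbol, with S6 looping. Accepting states: {S0, S1, S2, S3, S4, S5}.
A 7-state machine:
        a   b  
>* S0   S1  S1 
 * S1   S2  S2 
 * S2   S3  S3 
 * S3   S4  S4 
 * S4   S5  S5 
 * S5   S6  S6 
   S6   S6  S6 
(> = start, * = accepting)

start=S0 accept=S0,S1,S2,S3,S4,S5 S0-a->S1 S0-b->S1 S1-a->S2 S1-b->S2 S2-a->S3 S2-b->S3 S3-a->S4 S3-b->S4 S4-a->S5 S4-b->S5 S5-a->S6 S5-b->S6 S6-a->S6 S6-b->S6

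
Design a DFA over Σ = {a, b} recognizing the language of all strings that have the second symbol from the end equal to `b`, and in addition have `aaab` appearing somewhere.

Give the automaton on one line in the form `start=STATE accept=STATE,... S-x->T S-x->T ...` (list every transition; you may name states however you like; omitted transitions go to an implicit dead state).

Handle the two conditions separately and then intersect. The first has 7 states tracking the last 2 symbols read; the second has 5 states tracking whether and how much of `aaab` has been seen. A product state is a pair (one from each), accepting exactly when both do. Minimizing collapses redundant product states.
        a   b  
>  S0   S1  S0 
   S1   S2  S0 
   S2   S3  S0 
   S3   S3  S4 
   S4   S5  S6 
 * S5   S3  S4 
 * S6   S5  S6 
(> = start, * = accepting)

start=S0 accept=S5,S6 S0-a->S1 S0-b->S0 S1-a->S2 S1-b->S0 S2-a->S3 S2-b->S0 S3-a->S3 S3-b->S4 S4-a->S5 S4-b->S6 S5-a->S3 S5-b->S4 S6-a->S5 S6-b->S6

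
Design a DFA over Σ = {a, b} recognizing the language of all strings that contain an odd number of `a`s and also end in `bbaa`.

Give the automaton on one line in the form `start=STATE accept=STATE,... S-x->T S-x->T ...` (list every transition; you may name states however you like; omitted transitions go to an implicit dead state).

Run two small machines in parallel and take their product. One (2 states) tracks the count of `a`s modulo 2; the other (5 states) tracks how much of the suffix `bbaa` has currently been matched. Each combined state is a pair, one component from each; accept when both components accept.
10 states suffice.
        a   b  
>  S0   S1  S2 
   S1   S0  S3 
   S2   S1  S4 
   S3   S0  S5 
   S4   S6  S4 
   S5   S7  S5 
   S6   S8  S3 
   S7   S9  S2 
   S8   S1  S2 
 * S9   S0  S3 
(> = start, * = accepting)

start=S0 accept=S9 S0-a->S1 S0-b->S2 S1-a->S0 S1-b->S3 S2-a->S1 S2-b->S4 S3-a->S0 S3-b->S5 S4-a->S6 S4-b->S4 S5-a->S7 S5-b->S5 S6-a->S8 S6-b->S3 S7-a->S9 S7-b->S2 S8-a->S1 S8-b->S2 S9-a->S0 S9-b->S3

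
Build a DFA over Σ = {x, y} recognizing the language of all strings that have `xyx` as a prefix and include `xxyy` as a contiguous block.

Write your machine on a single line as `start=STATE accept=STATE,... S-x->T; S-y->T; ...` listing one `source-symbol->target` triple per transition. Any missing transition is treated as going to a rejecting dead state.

Run two small machines in parallel and take their product. One (5 states) tracks whether the input so far still matches the prefix `xyx`; the other (5 states) tracks whether and how much of `xxyy` has been seen. Each combined state is a pair, one component from each; accept when both components accept. After merging equivalent states the machine shrinks.
With 9 states:
        x   y  
>  s0   s1  s2 
   s1   s2  s3 
   s2   s2  s2 
   s3   s4  s2 
   s4   s5  s6 
   s5   s5  s7 
   s6   s4  s6 
   s7   s4  s8 
 * s8   s8  s8 
(> = start, * = accepting)

start=s0; accept=s8; s0-x->s1; s0-y->s2; s1-x->s2; s1-y->s3; s2-x->s2; s2-y->s2; s3-x->s4; s3-y->s2; s4-x->s5; s4-y->s6; s5-x->s5; s5-y->s7; s6-x->s4; s6-y->s6; s7-x->s4; s7-y->s8; s8-x->s8; s8-y->s8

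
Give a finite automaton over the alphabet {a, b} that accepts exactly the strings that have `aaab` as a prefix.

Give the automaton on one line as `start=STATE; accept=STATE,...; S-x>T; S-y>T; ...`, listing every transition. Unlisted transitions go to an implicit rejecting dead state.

Check the first 4 symbols one by one: S0 through S3 record how many have matched `aaab` so far; any wrong symbol goes to the dead state S5. After all 4 match we enter the accepting sink S4.
With 6 states:
        a   b  
>  S0   S1  S5 
   S1   S2  S5 
   S2   S3  S5 
   S3   S5  S4 
 * S4   S4  S4 
   S5   S5  S5 
(> = start, * = accepting)

start=S0; accept=S4; S0-a>S1; S0-b>S5; S1-a>S2; S1-b>S5; S2-a>S3; S2-b>S5; S3-a>S5; S3-b>S4; S4-a>S4; S4-b>S4; S5-a>S5; S5-b>S5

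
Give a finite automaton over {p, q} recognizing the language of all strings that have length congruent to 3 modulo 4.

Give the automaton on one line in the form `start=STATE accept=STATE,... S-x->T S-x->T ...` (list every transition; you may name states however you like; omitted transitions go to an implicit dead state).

Count input length modulo 4: every symbol advances one step around the cycle s0 → s1 → s2 → s3 → s0. Accept at s3.
With 4 states:
        p   q  
>  s0   s1  s1 
   s1   s2  s2 
   s2   s3  s3 
 * s3   s0  s0 
(> = start, * = accepting)

start=s0 accept=s3 s0-p->s1 s0-q->s1 s1-p->s2 s1-q->s2 s2-p->s3 s2-q->s3 s3-p->s0 s3-q->s0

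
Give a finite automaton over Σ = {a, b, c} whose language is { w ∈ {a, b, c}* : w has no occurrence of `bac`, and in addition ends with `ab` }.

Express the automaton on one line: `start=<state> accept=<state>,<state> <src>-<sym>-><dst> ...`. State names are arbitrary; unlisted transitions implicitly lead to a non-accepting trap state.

Build one automaton per condition and run them in lockstep. The first has 4 states tracking partial matches of the forbidden pattern `bac`; the second has 3 states tracking how much of the suffix `ab` has currently been matched. A product state is a pair (one from each), accepting exactly when both do. Equivalent product states are then merged.
A 6-state machine:
        a   b   c  
>  s0   s1  s2  s0 
   s1   s1  s3  s0 
   s2   s4  s2  s0 
 * s3   s4  s2  s0 
   s4   s1  s3  s5 
   s5   s5  s5  s5 
(> = start, * = accepting)

start=s0 accept=s3 s0-a->s1 s0-b->s2 s0-c->s0 s1-a->s1 s1-b->s3 s1-c->s0 s2-a->s4 s2-b->s2 s2-c->s0 s3-a->s4 s3-b->s2 s3-c->s0 s4-a->s1 s4-b->s3 s4-c->s5 s5-a->s5 s5-b->s5 s5-c->s5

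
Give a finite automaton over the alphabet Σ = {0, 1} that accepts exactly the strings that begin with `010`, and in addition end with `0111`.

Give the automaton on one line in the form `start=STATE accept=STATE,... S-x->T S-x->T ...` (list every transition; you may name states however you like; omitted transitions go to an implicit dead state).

start=S0 accept=S11 S0-0->S1 S0-1->S2 S1-0->S3 S1-1->S4 S2-0->S3 S2-1->S2 S3-0->S3 S3-1->S5 S4-0->S6 S4-1->S7 S5-0->S3 S5-1->S7 S6-0->S6 S6-1->S8 S7-0->S3 S7-1->S9 S8-0->S6 S8-1->S10 S9-0->S3 S9-1->S2 S10-0->S6 S10-1->S11 S11-0->S6 S11-1->S12 S12-0->S6 S12-1->S12

Handle the two conditions separately and then intersect. One (5 states) tracks whether the input so far still matches the prefix `010`; the other (5 states) tracks how much of the suffix `0111` has currently been matched. Each combined state is a pair, one component from each; accept when both components accept.
          0    1  
>  S0     S1   S2 
   S1     S3   S4 
   S2     S3   S2 
   S3     S3   S5 
   S4     S6   S7 
   S5     S3   S7 
   S6     S6   S8 
   S7     S3   S9 
   S8     S6  S10 
   S9     S3   S2 
   S10    S6  S11 
 * S11    S6  S12 
   S12    S6  S12 
(> = start, * = accepting)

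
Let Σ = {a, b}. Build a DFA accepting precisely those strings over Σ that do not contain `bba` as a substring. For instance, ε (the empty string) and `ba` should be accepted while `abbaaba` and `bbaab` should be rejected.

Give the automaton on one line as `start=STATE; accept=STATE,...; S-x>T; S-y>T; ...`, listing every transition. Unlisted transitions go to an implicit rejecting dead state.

This is the complement of 'contains `bba`'. Use the same substring-matching states — q0 through q3 holding how much of `bba` has just been matched — but flip the accepting set: everything except the trap q3 accepts.
        a   b  
>* q0   q0  q1 
 * q1   q0  q2 
 * q2   q3  q2 
   q3   q3  q3 
(> = start, * = accepting)

start=q0; accept=q0,q1,q2; q0-a>q0; q0-b>q1; q1-a>q0; q1-b>q2; q2-a>q3; q2-b>q2; q3-a>q3; q3-b>q3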